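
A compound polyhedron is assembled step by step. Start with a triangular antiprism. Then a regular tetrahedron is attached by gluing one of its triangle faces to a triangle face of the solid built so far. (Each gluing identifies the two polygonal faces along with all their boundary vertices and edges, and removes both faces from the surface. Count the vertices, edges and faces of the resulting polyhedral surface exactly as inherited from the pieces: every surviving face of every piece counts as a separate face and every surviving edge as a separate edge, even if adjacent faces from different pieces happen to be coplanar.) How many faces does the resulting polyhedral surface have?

A triangular antiprism: V=6, E=12, F=8.
Attach a regular tetrahedron (V=4, E=6, F=4) along a 3-gon: merge 3 vertices and 3 edges, delete both glued faces → V=7, E=15, F=10.
Check: V − E + F = 7 − 15 + 10 = 2.

10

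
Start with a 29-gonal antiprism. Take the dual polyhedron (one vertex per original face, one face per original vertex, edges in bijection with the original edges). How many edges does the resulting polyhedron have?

116

The base solid has V = 58, E = 116, F = 60.
The dual swaps V and F and preserves E: V′ = F = 60, E′ = E = 116, F′ = V = 58.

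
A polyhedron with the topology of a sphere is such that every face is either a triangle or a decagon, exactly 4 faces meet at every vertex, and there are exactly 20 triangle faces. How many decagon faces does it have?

Let x be the number of decagons; then F = 20 + x.
Edge–face incidences: 2E = 3·20 + 10·x = 60 + 10x.
Every vertex has degree 4, so 4V = 2E.
Euler: V − E + F = 2 ⇒ (2E)/4 − E + (20 + x) = 2.
Multiply by 8: 2·(2E) − 4·(2E) + 8·(20 + x) = 16, i.e. 160 + 8x − 2·(60 + 10x) = 16.
Collecting terms: −12x + 40 = 16, so −12x = −24, so x = 2.
Then 2E = 60 + 10·2 = 80, so E = 40, V = 2E/4 = 20, F = 20 + 2 = 22.

2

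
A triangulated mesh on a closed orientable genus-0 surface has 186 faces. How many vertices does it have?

χ = 2 − 2·0 = 2, and every face is a triangle so 3F = 2E.
E = 3·186/2 = 279. Then V = 2 + E − F = 2 + 279 − 186 = 95.

95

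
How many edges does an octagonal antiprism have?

32

An antiprism on an n-gon has two n-gon caps and 2n triangles: V = 2·8 = 16, E = 4·8 = 32, F = 2·8 + 2 = 18.
Check: V − E + F = 16 − 32 + 18 = 2.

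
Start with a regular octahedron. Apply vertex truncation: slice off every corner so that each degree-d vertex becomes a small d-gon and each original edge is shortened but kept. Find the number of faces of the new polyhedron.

The base solid has V = 6, E = 12, F = 8.
Truncation replaces each original edge-end by a new vertex, so V′ = 2E = 24.
Each original edge survives, and each old vertex of degree d contributes d new edges; summing degrees gives Σd = 2E, so E′ = E + 2E = 3E = 36.
Each original face survives and each original vertex becomes one new face: F′ = F + V = 14.

14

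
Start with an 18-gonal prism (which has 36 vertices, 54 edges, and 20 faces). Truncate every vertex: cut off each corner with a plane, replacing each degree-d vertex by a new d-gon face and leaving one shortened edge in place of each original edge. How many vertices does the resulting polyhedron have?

Truncation replaces each original edge-end by a new vertex, so V′ = 2E = 108.
Each original edge survives, and each old vertex of degree d contributes d new edges; summing degrees gives Σd = 2E, so E′ = E + 2E = 3E = 162.
Each original face survives and each original vertex becomes one new face: F′ = F + V = 56.

108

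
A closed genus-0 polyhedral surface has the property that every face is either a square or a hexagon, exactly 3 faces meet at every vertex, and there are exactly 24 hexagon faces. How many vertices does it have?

56

Let x be the number of squares; then F = 24 + x.
Edge–face incidences: 2E = 6·24 + 4·x = 144 + 4x.
Every vertex has degree 3, so 3V = 2E.
Euler: V − E + F = 2 ⇒ (2E)/3 − E + (24 + x) = 2.
Multiply by 6: 2·(2E) − 3·(2E) + 6·(24 + x) = 12, i.e. 144 + 6x − (144 + 4x) = 12.
Collecting terms: 2x = 12, so x = 6.
Then 2E = 144 + 4·6 = 168, so E = 84, V = 2E/3 = 56, F = 24 + 6 = 30.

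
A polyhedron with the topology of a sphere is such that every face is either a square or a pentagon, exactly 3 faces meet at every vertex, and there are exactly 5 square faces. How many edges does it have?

Let x be the number of pentagons; then F = 5 + x.
Edge–face incidences: 2E = 4·5 + 5·x = 20 + 5x.
Every vertex has degree 3, so 3V = 2E.
Euler: V − E + F = 2 ⇒ (2E)/3 − E + (5 + x) = 2.
Multiply by 6: 2·(2E) − 3·(2E) + 6·(5 + x) = 12, i.e. 30 + 6x − (20 + 5x) = 12.
Collecting terms: x + 10 = 12, so x = 2.
Then 2E = 20 + 5·2 = 30, so E = 15, V = 2E/3 = 10, F = 5 + 2 = 7.

15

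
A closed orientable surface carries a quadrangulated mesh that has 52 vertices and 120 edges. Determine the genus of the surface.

5

Every face is a square and each edge borders two faces, so 4F = 2·120, giving F = 60.
χ = V − E + F = 52 − 120 + 60 = -8.
For a closed orientable surface χ = 2 − 2g, so g = (2 − (-8))/2 = 5.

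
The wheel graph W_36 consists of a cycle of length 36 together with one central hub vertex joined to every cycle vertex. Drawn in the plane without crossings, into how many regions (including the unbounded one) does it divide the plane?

W_36 has V = 36 + 1 = 37 vertices and E = 2·36 = 72 edges.
By Euler's formula F = 2 − V + E = 2 − 37 + 72 = 37.

37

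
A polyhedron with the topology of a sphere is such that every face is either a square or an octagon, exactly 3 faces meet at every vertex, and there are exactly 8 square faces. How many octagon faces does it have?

2

Let x be the number of octagons; then F = 8 + x.
Edge–face incidences: 2E = 4·8 + 8·x = 32 + 8x.
Every vertex has degree 3, so 3V = 2E.
Euler: V − E + F = 2 ⇒ (2E)/3 − E + (8 + x) = 2.
Multiply by 6: 2·(2E) − 3·(2E) + 6·(8 + x) = 12, i.e. 48 + 6x − (32 + 8x) = 12.
Collecting terms: −2x + 16 = 12, so −2x = −4, so x = 2.
Then 2E = 32 + 8·2 = 48, so E = 24, V = 2E/3 = 16, F = 8 + 2 = 10.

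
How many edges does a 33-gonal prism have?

A prism on an n-gon has two n-gon bases and n rectangular sides: V = 2·33 = 66, E = 3·33 = 99, F = 33 + 2 = 35.

99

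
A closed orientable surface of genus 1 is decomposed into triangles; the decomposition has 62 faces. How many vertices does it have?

χ = 2 − 2·1 = 0, and every face is a triangle so 3F = 2E.
E = 3·62/2 = 93. Then V = 0 + E − F = 0 + 93 − 62 = 31.

31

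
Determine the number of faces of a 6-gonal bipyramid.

A bipyramid over an n-gon has 2n triangular faces and n + 2 vertices: V = 6 + 2 = 8, E = 3·6 = 18, F = 2·6 = 12.

12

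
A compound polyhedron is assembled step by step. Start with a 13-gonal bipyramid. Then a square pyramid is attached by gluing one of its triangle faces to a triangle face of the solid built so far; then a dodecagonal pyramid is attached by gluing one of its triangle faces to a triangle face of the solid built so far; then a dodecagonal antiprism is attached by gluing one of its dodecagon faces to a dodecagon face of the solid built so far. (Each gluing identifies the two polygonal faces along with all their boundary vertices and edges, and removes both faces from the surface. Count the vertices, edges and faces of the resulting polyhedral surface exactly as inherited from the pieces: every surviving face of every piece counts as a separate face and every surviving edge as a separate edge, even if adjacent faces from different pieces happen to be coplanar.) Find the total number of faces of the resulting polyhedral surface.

A 13-gonal bipyramid: V=15, E=39, F=26.
Attach a square pyramid (V=5, E=8, F=5) along a 3-gon: merge 3 vertices and 3 edges, delete both glued faces → V=17, E=44, F=29.
Attach a dodecagonal pyramid (V=13, E=24, F=13) along a 3-gon: merge 3 vertices and 3 edges, delete both glued faces → V=27, E=65, F=40.
Attach a dodecagonal antiprism (V=24, E=48, F=26) along a 12-gon: merge 12 vertices and 12 edges, delete both glued faces → V=39, E=101, F=64.
Check: V − E + F = 39 − 101 + 64 = 2.

64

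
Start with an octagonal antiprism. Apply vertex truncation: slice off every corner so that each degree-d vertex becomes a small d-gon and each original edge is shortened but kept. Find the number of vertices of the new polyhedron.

64

The base solid has V = 16, E = 32, F = 18.
Truncation replaces each original edge-end by a new vertex, so V′ = 2E = 64.
Each original edge survives, and each old vertex of degree d contributes d new edges; summing degrees gives Σd = 2E, so E′ = E + 2E = 3E = 96.
Each original face survives and each original vertex becomes one new face: F′ = F + V = 34.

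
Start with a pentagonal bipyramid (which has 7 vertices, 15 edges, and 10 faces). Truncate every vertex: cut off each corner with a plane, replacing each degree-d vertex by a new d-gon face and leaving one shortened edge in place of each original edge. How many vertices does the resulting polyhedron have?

Truncation replaces each original edge-end by a new vertex, so V′ = 2E = 30.
Each original edge survives, and each old vertex of degree d contributes d new edges; summing degrees gives Σd = 2E, so E′ = E + 2E = 3E = 45.
Each original face survives and each original vertex becomes one new face: F′ = F + V = 17.

30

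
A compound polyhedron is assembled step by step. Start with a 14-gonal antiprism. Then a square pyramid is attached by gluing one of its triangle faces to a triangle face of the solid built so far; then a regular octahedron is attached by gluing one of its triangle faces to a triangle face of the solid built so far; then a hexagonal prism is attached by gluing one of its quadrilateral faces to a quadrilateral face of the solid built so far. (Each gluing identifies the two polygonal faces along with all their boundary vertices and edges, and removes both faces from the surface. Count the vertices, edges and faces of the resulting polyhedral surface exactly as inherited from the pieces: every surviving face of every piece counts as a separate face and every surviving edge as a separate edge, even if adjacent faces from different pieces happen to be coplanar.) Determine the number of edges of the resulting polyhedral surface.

84

A 14-gonal antiprism: V=28, E=56, F=30.
Attach a square pyramid (V=5, E=8, F=5) along a 3-gon: merge 3 vertices and 3 edges, delete both glued faces → V=30, E=61, F=33.
Attach a regular octahedron (V=6, E=12, F=8) along a 3-gon: merge 3 vertices and 3 edges, delete both glued faces → V=33, E=70, F=39.
Attach a hexagonal prism (V=12, E=18, F=8) along a 4-gon: merge 4 vertices and 4 edges, delete both glued faces → V=41, E=84, F=45.
Check: V − E + F = 41 − 84 + 45 = 2.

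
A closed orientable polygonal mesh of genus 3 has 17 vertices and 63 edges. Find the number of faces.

For a closed orientable surface of genus 3, χ = 2 − 2·3 = -4.
F = -4 − V + E = -4 − 17 + 63 = 42.

42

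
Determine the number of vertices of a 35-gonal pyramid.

36

A pyramid on an n-gon base has one n-gon and n triangles: V = 35 + 1 = 36, E = 2·35 = 70, F = 35 + 1 = 36.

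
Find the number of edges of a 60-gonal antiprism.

240

An antiprism on an n-gon has two n-gon caps and 2n triangles: V = 2·60 = 120, E = 4·60 = 240, F = 2·60 + 2 = 122.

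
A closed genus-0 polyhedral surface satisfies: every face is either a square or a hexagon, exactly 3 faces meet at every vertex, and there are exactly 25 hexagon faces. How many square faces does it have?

Let x be the number of squares; then F = 25 + x.
Edge–face incidences: 2E = 6·25 + 4·x = 150 + 4x.
Every vertex has degree 3, so 3V = 2E.
Euler: V − E + F = 2 ⇒ (2E)/3 − E + (25 + x) = 2.
Multiply by 6: 2·(2E) − 3·(2E) + 6·(25 + x) = 12, i.e. 150 + 6x − (150 + 4x) = 12.
Collecting terms: 2x = 12, so x = 6.
Then 2E = 150 + 4·6 = 174, so E = 87, V = 2E/3 = 58, F = 25 + 6 = 31.

6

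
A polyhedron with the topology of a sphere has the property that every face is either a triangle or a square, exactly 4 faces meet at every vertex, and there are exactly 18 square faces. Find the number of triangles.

Let x be the number of triangles; then F = 18 + x.
Edge–face incidences: 2E = 4·18 + 3·x = 72 + 3x.
Every vertex has degree 4, so 4V = 2E.
Euler: V − E + F = 2 ⇒ (2E)/4 − E + (18 + x) = 2.
Multiply by 8: 2·(2E) − 4·(2E) + 8·(18 + x) = 16, i.e. 144 + 8x − 2·(72 + 3x) = 16.
Collecting terms: 2x = 16, so x = 8.
Then 2E = 72 + 3·8 = 96, so E = 48, V = 2E/4 = 24, F = 18 + 8 = 26.

8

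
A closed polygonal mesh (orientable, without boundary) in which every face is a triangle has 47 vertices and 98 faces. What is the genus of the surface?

Every face is a triangle, so 2E = 3·98 = 294, giving E = 147.
χ = V − E + F = 47 − 147 + 98 = -2.
For a closed orientable surface χ = 2 − 2g, so g = (2 − (-2))/2 = 2.

2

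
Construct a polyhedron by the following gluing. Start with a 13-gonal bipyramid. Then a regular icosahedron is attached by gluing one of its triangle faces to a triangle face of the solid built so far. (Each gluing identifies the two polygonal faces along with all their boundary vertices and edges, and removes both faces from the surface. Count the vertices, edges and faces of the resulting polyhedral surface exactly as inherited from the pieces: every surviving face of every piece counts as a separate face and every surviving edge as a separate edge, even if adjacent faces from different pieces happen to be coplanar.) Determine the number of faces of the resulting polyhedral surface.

A 13-gonal bipyramid: V=15, E=39, F=26.
Attach a regular icosahedron (V=12, E=30, F=20) along a 3-gon: merge 3 vertices and 3 edges, delete both glued faces → V=24, E=66, F=44.
Check: V − E + F = 24 − 66 + 44 = 2.

44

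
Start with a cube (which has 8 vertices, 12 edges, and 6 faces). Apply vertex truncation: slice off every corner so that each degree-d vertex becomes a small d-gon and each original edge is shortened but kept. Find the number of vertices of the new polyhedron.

24

Truncation replaces each original edge-end by a new vertex, so V′ = 2E = 24.
Each original edge survives, and each old vertex of degree d contributes d new edges; summing degrees gives Σd = 2E, so E′ = E + 2E = 3E = 36.
Each original face survives and each original vertex becomes one new face: F′ = F + V = 14.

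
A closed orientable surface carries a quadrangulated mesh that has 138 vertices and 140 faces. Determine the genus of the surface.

Every face is a square, so 2E = 4·140 = 560, giving E = 280.
χ = V − E + F = 138 − 280 + 140 = -2.
For a closed orientable surface χ = 2 − 2g, so g = (2 − (-2))/2 = 2.

2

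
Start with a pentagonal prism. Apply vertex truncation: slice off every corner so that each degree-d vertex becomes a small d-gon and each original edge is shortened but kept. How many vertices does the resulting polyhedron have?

The base solid has V = 10, E = 15, F = 7.
Truncation replaces each original edge-end by a new vertex, so V′ = 2E = 30.
Each original edge survives, and each old vertex of degree d contributes d new edges; summing degrees gives Σd = 2E, so E′ = E + 2E = 3E = 45.
Each original face survives and each original vertex becomes one new face: F′ = F + V = 17.

30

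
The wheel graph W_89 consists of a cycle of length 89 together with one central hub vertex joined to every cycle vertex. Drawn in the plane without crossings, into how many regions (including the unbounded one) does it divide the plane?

90

W_89 has V = 89 + 1 = 90 vertices and E = 2·89 = 178 edges.
By Euler's formula F = 2 − V + E = 2 − 90 + 178 = 90.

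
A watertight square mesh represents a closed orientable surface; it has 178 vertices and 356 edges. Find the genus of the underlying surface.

Every face is a square and each edge borders two faces, so 4F = 2·356, giving F = 178.
χ = V − E + F = 178 − 356 + 178 = 0.
For a closed orientable surface χ = 2 − 2g, so g = (2 − (0))/2 = 1.

1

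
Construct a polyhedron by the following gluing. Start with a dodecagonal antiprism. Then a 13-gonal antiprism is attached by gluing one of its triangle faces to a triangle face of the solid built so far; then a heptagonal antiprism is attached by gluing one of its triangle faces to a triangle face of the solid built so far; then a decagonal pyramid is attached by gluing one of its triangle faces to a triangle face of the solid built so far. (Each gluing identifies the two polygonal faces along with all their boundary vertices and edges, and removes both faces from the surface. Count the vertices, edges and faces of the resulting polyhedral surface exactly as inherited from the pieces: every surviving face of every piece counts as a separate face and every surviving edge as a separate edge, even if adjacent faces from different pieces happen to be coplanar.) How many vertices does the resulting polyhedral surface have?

A dodecagonal antiprism: V=24, E=48, F=26.
Attach a 13-gonal antiprism (V=26, E=52, F=28) along a 3-gon: merge 3 vertices and 3 edges, delete both glued faces → V=47, E=97, F=52.
Attach a heptagonal antiprism (V=14, E=28, F=16) along a 3-gon: merge 3 vertices and 3 edges, delete both glued faces → V=58, E=122, F=66.
Attach a decagonal pyramid (V=11, E=20, F=11) along a 3-gon: merge 3 vertices and 3 edges, delete both glued faces → V=66, E=139, F=75.
Check: V − E + F = 66 − 139 + 75 = 2.

66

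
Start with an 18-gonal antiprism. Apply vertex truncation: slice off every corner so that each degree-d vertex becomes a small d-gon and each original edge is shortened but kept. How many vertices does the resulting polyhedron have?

The base solid has V = 36, E = 72, F = 38.
Truncation replaces each original edge-end by a new vertex, so V′ = 2E = 144.
Each original edge survives, and each old vertex of degree d contributes d new edges; summing degrees gives Σd = 2E, so E′ = E + 2E = 3E = 216.
Each original face survives and each original vertex becomes one new face: F′ = F + V = 74.

144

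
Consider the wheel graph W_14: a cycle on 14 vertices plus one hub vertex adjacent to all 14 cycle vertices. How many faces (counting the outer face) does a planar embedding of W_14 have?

W_14 has V = 14 + 1 = 15 vertices and E = 2·14 = 28 edges.
By Euler's formula F = 2 − V + E = 2 − 15 + 28 = 15.

15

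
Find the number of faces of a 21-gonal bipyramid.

42

A bipyramid over an n-gon has 2n triangular faces and n + 2 vertices: V = 21 + 2 = 23, E = 3·21 = 63, F = 2·21 = 42.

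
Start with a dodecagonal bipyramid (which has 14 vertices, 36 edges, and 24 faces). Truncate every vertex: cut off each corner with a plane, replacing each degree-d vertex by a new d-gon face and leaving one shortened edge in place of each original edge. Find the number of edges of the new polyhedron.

108

Truncation replaces each original edge-end by a new vertex, so V′ = 2E = 72.
Each original edge survives, and each old vertex of degree d contributes d new edges; summing degrees gives Σd = 2E, so E′ = E + 2E = 3E = 108.
Each original face survives and each original vertex becomes one new face: F′ = F + V = 38.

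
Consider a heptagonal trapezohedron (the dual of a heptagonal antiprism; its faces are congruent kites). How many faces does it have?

The n-trapezohedron (dual of the n-antiprism) has V = 2·7 + 2 = 16, E = 4·7 = 28, F = 2·7 = 14.
Check: V − E + F = 16 − 28 + 14 = 2.

14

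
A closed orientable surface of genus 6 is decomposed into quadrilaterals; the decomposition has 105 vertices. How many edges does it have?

χ = 2 − 2·6 = -10, and every face is a square so 4F = 2E.
V − E + F = -10 with E = 4F/2 gives 105 − (4/2 − 1)·F = -10, so F = 115 and E = 230.

230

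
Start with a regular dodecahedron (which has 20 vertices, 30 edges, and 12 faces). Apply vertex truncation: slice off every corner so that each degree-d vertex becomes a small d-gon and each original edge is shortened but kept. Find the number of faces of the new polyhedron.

32

Truncation replaces each original edge-end by a new vertex, so V′ = 2E = 60.
Each original edge survives, and each old vertex of degree d contributes d new edges; summing degrees gives Σd = 2E, so E′ = E + 2E = 3E = 90.
Each original face survives and each original vertex becomes one new face: F′ = F + V = 32.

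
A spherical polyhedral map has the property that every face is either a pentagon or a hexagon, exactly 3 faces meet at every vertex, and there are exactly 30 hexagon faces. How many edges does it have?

120

Let x be the number of pentagons; then F = 30 + x.
Edge–face incidences: 2E = 6·30 + 5·x = 180 + 5x.
Every vertex has degree 3, so 3V = 2E.
Euler: V − E + F = 2 ⇒ (2E)/3 − E + (30 + x) = 2.
Multiply by 6: 2·(2E) − 3·(2E) + 6·(30 + x) = 12, i.e. 180 + 6x − (180 + 5x) = 12.
Collecting terms: x = 12.
Then 2E = 180 + 5·12 = 240, so E = 120, V = 2E/3 = 80, F = 30 + 12 = 42.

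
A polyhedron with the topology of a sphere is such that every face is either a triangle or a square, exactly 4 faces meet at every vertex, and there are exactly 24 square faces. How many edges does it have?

60

Let x be the number of triangles; then F = 24 + x.
Edge–face incidences: 2E = 4·24 + 3·x = 96 + 3x.
Every vertex has degree 4, so 4V = 2E.
Euler: V − E + F = 2 ⇒ (2E)/4 − E + (24 + x) = 2.
Multiply by 8: 2·(2E) − 4·(2E) + 8·(24 + x) = 16, i.e. 192 + 8x − 2·(96 + 3x) = 16.
Collecting terms: 2x = 16, so x = 8.
Then 2E = 96 + 3·8 = 120, so E = 60, V = 2E/4 = 30, F = 24 + 8 = 32.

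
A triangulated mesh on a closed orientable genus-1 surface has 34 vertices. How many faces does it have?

χ = 2 − 2·1 = 0, and every face is a triangle so 3F = 2E.
V − E + F = 0 with E = 3F/2 gives 34 − (3/2 − 1)·F = 0, so F = 68 and E = 102.

68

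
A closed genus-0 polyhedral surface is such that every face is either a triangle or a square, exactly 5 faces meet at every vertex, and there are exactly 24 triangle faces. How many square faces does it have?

2

Let x be the number of squares; then F = 24 + x.
Edge–face incidences: 2E = 3·24 + 4·x = 72 + 4x.
Every vertex has degree 5, so 5V = 2E.
Euler: V − E + F = 2 ⇒ (2E)/5 − E + (24 + x) = 2.
Multiply by 10: 2·(2E) − 5·(2E) + 10·(24 + x) = 20, i.e. 240 + 10x − 3·(72 + 4x) = 20.
Collecting terms: −2x + 24 = 20, so −2x = −4, so x = 2.
Then 2E = 72 + 4·2 = 80, so E = 40, V = 2E/5 = 16, F = 24 + 2 = 26.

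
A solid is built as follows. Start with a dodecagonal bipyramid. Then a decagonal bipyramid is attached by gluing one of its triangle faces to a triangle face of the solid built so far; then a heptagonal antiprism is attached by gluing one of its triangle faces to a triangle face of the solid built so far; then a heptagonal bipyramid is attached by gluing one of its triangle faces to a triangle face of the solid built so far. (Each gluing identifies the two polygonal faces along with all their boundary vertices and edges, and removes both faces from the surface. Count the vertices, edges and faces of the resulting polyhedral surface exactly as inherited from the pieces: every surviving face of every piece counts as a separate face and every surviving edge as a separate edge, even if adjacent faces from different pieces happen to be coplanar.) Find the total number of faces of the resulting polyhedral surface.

68

A dodecagonal bipyramid: V=14, E=36, F=24.
Attach a decagonal bipyramid (V=12, E=30, F=20) along a 3-gon: merge 3 vertices and 3 edges, delete both glued faces → V=23, E=63, F=42.
Attach a heptagonal antiprism (V=14, E=28, F=16) along a 3-gon: merge 3 vertices and 3 edges, delete both glued faces → V=34, E=88, F=56.
Attach a heptagonal bipyramid (V=9, E=21, F=14) along a 3-gon: merge 3 vertices and 3 edges, delete both glued faces → V=40, E=106, F=68.
Check: V − E + F = 40 − 106 + 68 = 2.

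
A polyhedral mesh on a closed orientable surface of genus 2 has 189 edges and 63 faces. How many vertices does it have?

124

For a closed orientable surface of genus 2, χ = 2 − 2·2 = -2.
V = -2 + E − F = -2 + 189 − 63 = 124.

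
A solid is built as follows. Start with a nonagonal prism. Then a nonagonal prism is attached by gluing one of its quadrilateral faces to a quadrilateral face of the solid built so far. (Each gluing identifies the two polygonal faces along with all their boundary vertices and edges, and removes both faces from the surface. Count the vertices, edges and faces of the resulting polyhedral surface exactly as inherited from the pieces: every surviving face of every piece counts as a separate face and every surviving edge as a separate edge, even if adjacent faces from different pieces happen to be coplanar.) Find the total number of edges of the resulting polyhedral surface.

A nonagonal prism: V=18, E=27, F=11.
Attach a nonagonal prism (V=18, E=27, F=11) along a 4-gon: merge 4 vertices and 4 edges, delete both glued faces → V=32, E=50, F=20.
Check: V − E + F = 32 − 50 + 20 = 2.

50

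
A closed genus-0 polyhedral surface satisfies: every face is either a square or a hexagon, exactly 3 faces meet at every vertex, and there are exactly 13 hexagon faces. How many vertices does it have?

34

Let x be the number of squares; then F = 13 + x.
Edge–face incidences: 2E = 6·13 + 4·x = 78 + 4x.
Every vertex has degree 3, so 3V = 2E.
Euler: V − E + F = 2 ⇒ (2E)/3 − E + (13 + x) = 2.
Multiply by 6: 2·(2E) − 3·(2E) + 6·(13 + x) = 12, i.e. 78 + 6x − (78 + 4x) = 12.
Collecting terms: 2x = 12, so x = 6.
Then 2E = 78 + 4·6 = 102, so E = 51, V = 2E/3 = 34, F = 13 + 6 = 19.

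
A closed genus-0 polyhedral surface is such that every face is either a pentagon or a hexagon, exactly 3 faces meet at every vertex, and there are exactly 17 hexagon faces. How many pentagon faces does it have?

Let x be the number of pentagons; then F = 17 + x.
Edge–face incidences: 2E = 6·17 + 5·x = 102 + 5x.
Every vertex has degree 3, so 3V = 2E.
Euler: V − E + F = 2 ⇒ (2E)/3 − E + (17 + x) = 2.
Multiply by 6: 2·(2E) − 3·(2E) + 6·(17 + x) = 12, i.e. 102 + 6x − (102 + 5x) = 12.
Collecting terms: x = 12.
Then 2E = 102 + 5·12 = 162, so E = 81, V = 2E/3 = 54, F = 17 + 12 = 29.

12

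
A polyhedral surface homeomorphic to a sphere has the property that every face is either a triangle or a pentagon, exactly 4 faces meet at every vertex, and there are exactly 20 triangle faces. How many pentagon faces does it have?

Let x be the number of pentagons; then F = 20 + x.
Edge–face incidences: 2E = 3·20 + 5·x = 60 + 5x.
Every vertex has degree 4, so 4V = 2E.
Euler: V − E + F = 2 ⇒ (2E)/4 − E + (20 + x) = 2.
Multiply by 8: 2·(2E) − 4·(2E) + 8·(20 + x) = 16, i.e. 160 + 8x − 2·(60 + 5x) = 16.
Collecting terms: −2x + 40 = 16, so −2x = −24, so x = 12.
Then 2E = 60 + 5·12 = 120, so E = 60, V = 2E/4 = 30, F = 20 + 12 = 32.

12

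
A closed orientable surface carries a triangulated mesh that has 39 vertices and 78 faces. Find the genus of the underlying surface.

Every face is a triangle, so 2E = 3·78 = 234, giving E = 117.
χ = V − E + F = 39 − 117 + 78 = 0.
For a closed orientable surface χ = 2 − 2g, so g = (2 − (0))/2 = 1.

1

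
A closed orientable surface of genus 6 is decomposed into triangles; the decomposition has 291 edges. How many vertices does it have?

87

χ = 2 − 2·6 = -10, and every face is a triangle so 3F = 2E.
F = 2E/3 = 194. Then V = -10 + E − F = -10 + 291 − 194 = 87.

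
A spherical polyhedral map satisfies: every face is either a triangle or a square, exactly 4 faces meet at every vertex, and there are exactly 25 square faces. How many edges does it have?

62

Let x be the number of triangles; then F = 25 + x.
Edge–face incidences: 2E = 4·25 + 3·x = 100 + 3x.
Every vertex has degree 4, so 4V = 2E.
Euler: V − E + F = 2 ⇒ (2E)/4 − E + (25 + x) = 2.
Multiply by 8: 2·(2E) − 4·(2E) + 8·(25 + x) = 16, i.e. 200 + 8x − 2·(100 + 3x) = 16.
Collecting terms: 2x = 16, so x = 8.
Then 2E = 100 + 3·8 = 124, so E = 62, V = 2E/4 = 31, F = 25 + 8 = 33.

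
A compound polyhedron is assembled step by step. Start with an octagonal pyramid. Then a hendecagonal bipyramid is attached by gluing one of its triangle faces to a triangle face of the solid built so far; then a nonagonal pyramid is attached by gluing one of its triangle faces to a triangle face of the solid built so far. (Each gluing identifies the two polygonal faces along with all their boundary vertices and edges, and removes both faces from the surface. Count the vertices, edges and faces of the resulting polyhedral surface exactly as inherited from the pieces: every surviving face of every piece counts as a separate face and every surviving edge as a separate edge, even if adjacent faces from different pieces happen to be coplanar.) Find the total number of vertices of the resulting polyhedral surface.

26

An octagonal pyramid: V=9, E=16, F=9.
Attach a hendecagonal bipyramid (V=13, E=33, F=22) along a 3-gon: merge 3 vertices and 3 edges, delete both glued faces → V=19, E=46, F=29.
Attach a nonagonal pyramid (V=10, E=18, F=10) along a 3-gon: merge 3 vertices and 3 edges, delete both glued faces → V=26, E=61, F=37.
Check: V − E + F = 26 − 61 + 37 = 2.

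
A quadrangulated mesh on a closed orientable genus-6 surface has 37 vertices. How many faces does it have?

47

χ = 2 − 2·6 = -10, and every face is a square so 4F = 2E.
V − E + F = -10 with E = 4F/2 gives 37 − (4/2 − 1)·F = -10, so F = 47 and E = 94.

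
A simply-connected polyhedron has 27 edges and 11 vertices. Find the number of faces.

Here V − E + F = 2.
F = 2 − V + E = 2 − 11 + 27 = 18.

18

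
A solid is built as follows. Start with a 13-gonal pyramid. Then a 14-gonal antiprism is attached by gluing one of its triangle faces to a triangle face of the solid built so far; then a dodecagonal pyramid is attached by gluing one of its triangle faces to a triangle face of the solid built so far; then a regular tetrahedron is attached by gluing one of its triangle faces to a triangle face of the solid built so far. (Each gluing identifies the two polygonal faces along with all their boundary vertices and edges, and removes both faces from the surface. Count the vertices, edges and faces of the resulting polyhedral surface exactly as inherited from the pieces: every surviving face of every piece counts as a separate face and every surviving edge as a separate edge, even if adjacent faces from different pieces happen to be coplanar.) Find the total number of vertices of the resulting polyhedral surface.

A 13-gonal pyramid: V=14, E=26, F=14.
Attach a 14-gonal antiprism (V=28, E=56, F=30) along a 3-gon: merge 3 vertices and 3 edges, delete both glued faces → V=39, E=79, F=42.
Attach a dodecagonal pyramid (V=13, E=24, F=13) along a 3-gon: merge 3 vertices and 3 edges, delete both glued faces → V=49, E=100, F=53.
Attach a regular tetrahedron (V=4, E=6, F=4) along a 3-gon: merge 3 vertices and 3 edges, delete both glued faces → V=50, E=103, F=55.
Check: V − E + F = 50 − 103 + 55 = 2.

50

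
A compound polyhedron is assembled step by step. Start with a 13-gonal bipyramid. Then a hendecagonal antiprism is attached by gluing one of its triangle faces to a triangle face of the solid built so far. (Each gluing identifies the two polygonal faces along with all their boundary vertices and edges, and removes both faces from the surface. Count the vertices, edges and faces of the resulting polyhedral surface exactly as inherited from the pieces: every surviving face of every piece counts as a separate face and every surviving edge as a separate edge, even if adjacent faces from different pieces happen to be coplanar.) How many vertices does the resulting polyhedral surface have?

A 13-gonal bipyramid: V=15, E=39, F=26.
Attach a hendecagonal antiprism (V=22, E=44, F=24) along a 3-gon: merge 3 vertices and 3 edges, delete both glued faces → V=34, E=80, F=48.
Check: V − E + F = 34 − 80 + 48 = 2.

34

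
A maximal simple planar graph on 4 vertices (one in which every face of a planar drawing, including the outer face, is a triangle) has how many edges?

In a plane triangulation 3F = 2E and V − E + F = 2, so E = 3V − 6 = 3·4 − 6 = 6.

6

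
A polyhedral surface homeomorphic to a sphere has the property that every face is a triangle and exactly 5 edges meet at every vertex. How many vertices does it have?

12

Each face has 3 edges and each edge borders two faces, so 2E = 3F.
Each vertex has degree 5, so 5V = 2E and hence V = 3F/5.
Euler: V − E + F = 2 ⇒ (3F/5) − (3F/2) + F = 2.
Multiply by 10: (6 − 15 + 10)F = 20, i.e. 1F = 20.
So F = 20, E = 3·20/2 = 30, V = 3·20/5 = 12.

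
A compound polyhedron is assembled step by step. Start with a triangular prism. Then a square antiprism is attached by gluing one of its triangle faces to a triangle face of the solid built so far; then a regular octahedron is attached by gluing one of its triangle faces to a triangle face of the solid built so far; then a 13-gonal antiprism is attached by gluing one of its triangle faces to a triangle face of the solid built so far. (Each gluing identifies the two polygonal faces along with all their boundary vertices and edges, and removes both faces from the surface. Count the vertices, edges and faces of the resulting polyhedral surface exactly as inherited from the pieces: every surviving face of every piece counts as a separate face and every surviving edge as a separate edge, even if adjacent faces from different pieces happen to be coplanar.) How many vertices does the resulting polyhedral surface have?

37

A triangular prism: V=6, E=9, F=5.
Attach a square antiprism (V=8, E=16, F=10) along a 3-gon: merge 3 vertices and 3 edges, delete both glued faces → V=11, E=22, F=13.
Attach a regular octahedron (V=6, E=12, F=8) along a 3-gon: merge 3 vertices and 3 edges, delete both glued faces → V=14, E=31, F=19.
Attach a 13-gonal antiprism (V=26, E=52, F=28) along a 3-gon: merge 3 vertices and 3 edges, delete both glued faces → V=37, E=80, F=45.
Check: V − E + F = 37 − 80 + 45 = 2.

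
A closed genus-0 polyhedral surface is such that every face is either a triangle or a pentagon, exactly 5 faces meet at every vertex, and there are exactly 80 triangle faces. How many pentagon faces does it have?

12

Let x be the number of pentagons; then F = 80 + x.
Edge–face incidences: 2E = 3·80 + 5·x = 240 + 5x.
Every vertex has degree 5, so 5V = 2E.
Euler: V − E + F = 2 ⇒ (2E)/5 − E + (80 + x) = 2.
Multiply by 10: 2·(2E) − 5·(2E) + 10·(80 + x) = 20, i.e. 800 + 10x − 3·(240 + 5x) = 20.
Collecting terms: −5x + 80 = 20, so −5x = −60, so x = 12.
Then 2E = 240 + 5·12 = 300, so E = 150, V = 2E/5 = 60, F = 80 + 12 = 92.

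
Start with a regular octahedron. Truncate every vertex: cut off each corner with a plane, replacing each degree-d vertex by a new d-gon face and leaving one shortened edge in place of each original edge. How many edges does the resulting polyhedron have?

36

The base solid has V = 6, E = 12, F = 8.
Truncation replaces each original edge-end by a new vertex, so V′ = 2E = 24.
Each original edge survives, and each old vertex of degree d contributes d new edges; summing degrees gives Σd = 2E, so E′ = E + 2E = 3E = 36.
Each original face survives and each original vertex becomes one new face: F′ = F + V = 14.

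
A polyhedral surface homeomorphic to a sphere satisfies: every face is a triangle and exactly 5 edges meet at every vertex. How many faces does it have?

Each face has 3 edges and each edge borders two faces, so 2E = 3F.
Each vertex has degree 5, so 5V = 2E and hence V = 3F/5.
Euler: V − E + F = 2 ⇒ (3F/5) − (3F/2) + F = 2.
Multiply by 10: (6 − 15 + 10)F = 20, i.e. 1F = 20.
So F = 20, E = 3·20/2 = 30, V = 3·20/5 = 12.

20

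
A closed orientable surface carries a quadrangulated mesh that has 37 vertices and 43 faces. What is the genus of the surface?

Every face is a square, so 2E = 4·43 = 172, giving E = 86.
χ = V − E + F = 37 − 86 + 43 = -6.
For a closed orientable surface χ = 2 − 2g, so g = (2 − (-6))/2 = 4.

4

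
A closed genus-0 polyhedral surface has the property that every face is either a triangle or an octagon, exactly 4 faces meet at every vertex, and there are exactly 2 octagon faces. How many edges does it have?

32

Let x be the number of triangles; then F = 2 + x.
Edge–face incidences: 2E = 8·2 + 3·x = 16 + 3x.
Every vertex has degree 4, so 4V = 2E.
Euler: V − E + F = 2 ⇒ (2E)/4 − E + (2 + x) = 2.
Multiply by 8: 2·(2E) − 4·(2E) + 8·(2 + x) = 16, i.e. 16 + 8x − 2·(16 + 3x) = 16.
Collecting terms: 2x − 16 = 16, so 2x = 32, so x = 16.
Then 2E = 16 + 3·16 = 64, so E = 32, V = 2E/4 = 16, F = 2 + 16 = 18.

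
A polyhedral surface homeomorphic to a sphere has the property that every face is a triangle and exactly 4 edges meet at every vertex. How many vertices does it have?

6

Each face has 3 edges and each edge borders two faces, so 2E = 3F.
Each vertex has degree 4, so 4V = 2E and hence V = 3F/4.
Euler: V − E + F = 2 ⇒ (3F/4) − (3F/2) + F = 2.
Multiply by 8: (6 − 12 + 8)F = 16, i.e. 2F = 16.
So F = 8, E = 3·8/2 = 12, V = 3·8/4 = 6.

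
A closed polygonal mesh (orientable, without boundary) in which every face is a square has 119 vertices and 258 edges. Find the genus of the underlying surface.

6

Every face is a square and each edge borders two faces, so 4F = 2·258, giving F = 129.
χ = V − E + F = 119 − 258 + 129 = -10.
For a closed orientable surface χ = 2 − 2g, so g = (2 − (-10))/2 = 6.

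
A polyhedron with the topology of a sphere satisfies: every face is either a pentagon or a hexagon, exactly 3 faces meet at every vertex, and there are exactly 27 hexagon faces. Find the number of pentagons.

Let x be the number of pentagons; then F = 27 + x.
Edge–face incidences: 2E = 6·27 + 5·x = 162 + 5x.
Every vertex has degree 3, so 3V = 2E.
Euler: V − E + F = 2 ⇒ (2E)/3 − E + (27 + x) = 2.
Multiply by 6: 2·(2E) − 3·(2E) + 6·(27 + x) = 12, i.e. 162 + 6x − (162 + 5x) = 12.
Collecting terms: x = 12.
Then 2E = 162 + 5·12 = 222, so E = 111, V = 2E/3 = 74, F = 27 + 12 = 39.

12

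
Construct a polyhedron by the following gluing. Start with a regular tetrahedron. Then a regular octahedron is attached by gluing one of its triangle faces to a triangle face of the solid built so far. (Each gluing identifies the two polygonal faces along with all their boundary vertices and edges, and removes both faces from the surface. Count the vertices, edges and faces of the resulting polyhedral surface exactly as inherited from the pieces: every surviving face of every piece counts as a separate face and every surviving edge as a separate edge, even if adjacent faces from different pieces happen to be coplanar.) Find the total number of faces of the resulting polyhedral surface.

A regular tetrahedron: V=4, E=6, F=4.
Attach a regular octahedron (V=6, E=12, F=8) along a 3-gon: merge 3 vertices and 3 edges, delete both glued faces → V=7, E=15, F=10.
Check: V − E + F = 7 − 15 + 10 = 2.

10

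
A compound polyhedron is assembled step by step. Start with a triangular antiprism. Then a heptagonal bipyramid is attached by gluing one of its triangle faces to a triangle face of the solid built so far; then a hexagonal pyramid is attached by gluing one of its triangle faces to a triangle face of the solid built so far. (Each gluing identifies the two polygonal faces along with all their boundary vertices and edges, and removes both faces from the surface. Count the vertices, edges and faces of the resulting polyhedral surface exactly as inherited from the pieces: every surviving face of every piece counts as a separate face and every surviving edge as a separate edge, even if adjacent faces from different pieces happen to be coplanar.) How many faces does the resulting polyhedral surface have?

25

A triangular antiprism: V=6, E=12, F=8.
Attach a heptagonal bipyramid (V=9, E=21, F=14) along a 3-gon: merge 3 vertices and 3 edges, delete both glued faces → V=12, E=30, F=20.
Attach a hexagonal pyramid (V=7, E=12, F=7) along a 3-gon: merge 3 vertices and 3 edges, delete both glued faces → V=16, E=39, F=25.
Check: V − E + F = 16 − 39 + 25 = 2.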